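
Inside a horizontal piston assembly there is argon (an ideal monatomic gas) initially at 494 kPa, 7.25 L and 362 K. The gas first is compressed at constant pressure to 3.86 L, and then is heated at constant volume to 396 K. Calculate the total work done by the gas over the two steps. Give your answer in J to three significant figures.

W_total ≈ -1670 J

Step 1 (isobaric): W = PΔV = (494 kPa)(3.86 − 7.25 L) = -1675 J.
Step 2 (isochoric): W = 0 (constant volume).
W_total = -1675 + 0 = -1675 J.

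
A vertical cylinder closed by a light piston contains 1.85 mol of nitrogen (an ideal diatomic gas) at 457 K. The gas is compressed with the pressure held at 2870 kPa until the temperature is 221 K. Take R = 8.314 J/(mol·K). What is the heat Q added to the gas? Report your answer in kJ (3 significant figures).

Q ≈ -12.7 kJ

Isobaric: W = nRΔT = (1.85)(8.314)(-236) = -3630 J.
ΔU = nCᵥΔT with Cᵥ = 5R/2: ΔU = (1.85)(20.79)(-236) = -9075 J.
Q = ΔU + W = -9075 − 3630 = -12705 J.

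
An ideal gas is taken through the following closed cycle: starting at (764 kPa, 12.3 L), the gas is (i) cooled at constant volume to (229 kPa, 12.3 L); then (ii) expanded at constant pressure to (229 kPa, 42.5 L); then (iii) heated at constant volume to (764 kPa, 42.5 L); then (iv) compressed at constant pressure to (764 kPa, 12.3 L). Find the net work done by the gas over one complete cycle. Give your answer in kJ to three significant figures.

Constant-volume legs do no work.
W(ii) = (229)(42.5 − 12.3) = 6916 J; W(iv) = (764)(12.3 − 42.5) = -23073 J.
W_net = 6916 − 23073 = -16157 J (the counter-clockwise enclosed area).

W_net ≈ -16.2 kJ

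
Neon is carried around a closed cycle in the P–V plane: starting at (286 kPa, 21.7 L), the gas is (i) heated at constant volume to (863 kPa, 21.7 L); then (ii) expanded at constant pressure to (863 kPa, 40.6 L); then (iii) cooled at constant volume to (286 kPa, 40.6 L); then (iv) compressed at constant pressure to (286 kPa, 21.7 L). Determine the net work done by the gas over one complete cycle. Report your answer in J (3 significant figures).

Constant-volume legs do no work.
W(ii) = (863)(40.6 − 21.7) = 16311 J; W(iv) = (286)(21.7 − 40.6) = -5405 J.
W_net = 16311 − 5405 = 10905 J (the clockwise enclosed area).

W_net ≈ 10900 J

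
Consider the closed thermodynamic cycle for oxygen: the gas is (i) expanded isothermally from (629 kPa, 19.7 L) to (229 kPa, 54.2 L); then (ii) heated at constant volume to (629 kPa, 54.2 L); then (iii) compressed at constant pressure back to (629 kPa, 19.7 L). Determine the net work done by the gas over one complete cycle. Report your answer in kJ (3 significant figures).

Leg (i): W = PᵢVᵢ ln(V_f/Vᵢ) = (12391) ln(54.2/19.7) = 12541 J.
Leg (ii): W = 0.
Leg (iii): W = PΔV = (629)(19.7 − 54.2) = -21700 J.
W_net = 12541 − 21700 = -9160 J.

W_net ≈ -9.16 kJ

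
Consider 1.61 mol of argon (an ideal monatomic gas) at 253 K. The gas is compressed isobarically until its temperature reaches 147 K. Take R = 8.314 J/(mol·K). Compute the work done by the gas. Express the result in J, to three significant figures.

Isobaric: W = P ΔV = nR ΔT.
W = (1.61)(8.314)(147 − 253) = -1419 J.

W ≈ -1420 J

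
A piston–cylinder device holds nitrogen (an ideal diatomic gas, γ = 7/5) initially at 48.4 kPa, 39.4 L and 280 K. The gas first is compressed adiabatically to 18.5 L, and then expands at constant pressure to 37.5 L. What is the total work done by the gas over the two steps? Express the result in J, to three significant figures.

W_total ≈ 967 J

Step 1 (adiabatic): W = (P₁V₁ − P₂V₂)/(γ−1) = (1907 − 2580)/0.4 = -1683 J.
After step 1: P = 139.5 kPa, V = 18.5 L, T = 378.9 K.
Step 2 (isobaric): W = PΔV = (139.5 kPa)(37.5 − 18.5 L) = 2650 J.
W_total = -1683 + 2650 = 966.7 J.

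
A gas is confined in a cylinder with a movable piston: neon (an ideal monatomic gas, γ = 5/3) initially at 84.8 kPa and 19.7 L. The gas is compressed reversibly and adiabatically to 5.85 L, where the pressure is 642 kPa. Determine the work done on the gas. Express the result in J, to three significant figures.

Adiabatic: W = (P₁V₁ − P₂V₂)/(γ − 1) with γ = 5/3.
P₁V₁ = 1671 J, P₂V₂ = 3756 J.
W = (1671 − 3756) / 0.6667 = -3128 J.
Work on gas = −W_by = 3128 J.

W ≈ 3130 J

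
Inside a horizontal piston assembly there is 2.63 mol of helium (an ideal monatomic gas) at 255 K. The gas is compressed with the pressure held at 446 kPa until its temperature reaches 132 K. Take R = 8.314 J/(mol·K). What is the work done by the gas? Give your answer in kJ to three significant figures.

W ≈ -2.69 kJ

Isobaric: W = P ΔV = nR ΔT.
W = (2.63)(8.314)(132 − 255) = -2689 J.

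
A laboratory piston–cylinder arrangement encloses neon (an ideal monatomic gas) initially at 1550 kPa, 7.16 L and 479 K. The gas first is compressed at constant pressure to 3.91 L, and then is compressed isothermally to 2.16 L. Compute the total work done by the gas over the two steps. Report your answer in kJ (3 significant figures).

Step 1 (isobaric): W = PΔV = (1550 kPa)(3.91 − 7.16 L) = -5038 J.
After step 1: P = 1550 kPa, V = 3.91 L, T = 261.6 K.
Step 2 (isothermal): W = P₁V₁ ln(V₂/V₁) = (6060) ln(2.16/3.91) = -3596 J.
W_total = -5038 − 3596 = -8634 J.

W_total ≈ -8.63 kJ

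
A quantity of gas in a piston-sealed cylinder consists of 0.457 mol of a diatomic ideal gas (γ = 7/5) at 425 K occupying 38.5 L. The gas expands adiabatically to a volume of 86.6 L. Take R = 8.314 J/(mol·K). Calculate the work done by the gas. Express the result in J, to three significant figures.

Adiabatic: TV^(γ−1) = const with γ = 7/5.
T₂ = T₁ (V₁/V₂)^(γ−1) = 425 × (38.5/86.6)^0.4 = 425 × 0.7231 = 307.3 K.
W_by = nCᵥ(T₁ − T₂) = (0.457)(20.79)(425 − 307.3) = 1118 J.

W ≈ 1120 J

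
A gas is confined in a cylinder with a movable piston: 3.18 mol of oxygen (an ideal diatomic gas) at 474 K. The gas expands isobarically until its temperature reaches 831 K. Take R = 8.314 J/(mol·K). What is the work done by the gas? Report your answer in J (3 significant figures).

W ≈ 9440 J

Isobaric: W = P ΔV = nR ΔT.
W = (3.18)(8.314)(831 − 474) = 9439 J.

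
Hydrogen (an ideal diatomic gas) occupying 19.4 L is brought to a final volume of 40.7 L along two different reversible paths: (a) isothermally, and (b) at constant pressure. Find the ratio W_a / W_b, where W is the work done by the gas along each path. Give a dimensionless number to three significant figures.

Path (a) isothermal: W = P₁V₁ ln(V₂/V₁) → W_a/(P₁V₁) = 0.741.
Path (b) isobaric: W = P₁(V₂ − V₁) → W_b/(P₁V₁) = 1.098.
W_a / W_b = 0.741 / 1.098 = 0.6749.

W_a / W_b ≈ 0.675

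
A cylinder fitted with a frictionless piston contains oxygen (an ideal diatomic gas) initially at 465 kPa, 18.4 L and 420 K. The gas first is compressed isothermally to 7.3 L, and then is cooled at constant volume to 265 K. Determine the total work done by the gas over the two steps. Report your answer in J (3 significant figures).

W_total ≈ -7910 J

Step 1 (isothermal): W = P₁V₁ ln(V₂/V₁) = (8556) ln(7.3/18.4) = -7910 J.
Step 2 (isochoric): W = 0 (constant volume).
W_total = -7910 + 0 = -7910 J.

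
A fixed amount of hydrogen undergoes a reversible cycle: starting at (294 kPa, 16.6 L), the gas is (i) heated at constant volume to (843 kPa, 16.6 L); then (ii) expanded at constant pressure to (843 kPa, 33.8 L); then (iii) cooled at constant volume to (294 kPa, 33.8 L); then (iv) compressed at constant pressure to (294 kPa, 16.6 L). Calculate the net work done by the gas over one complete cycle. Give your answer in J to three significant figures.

W_net ≈ 9440 J

Constant-volume legs do no work.
W(ii) = (843)(33.8 − 16.6) = 14500 J; W(iv) = (294)(16.6 − 33.8) = -5057 J.
W_net = 14500 − 5057 = 9443 J (the clockwise enclosed area).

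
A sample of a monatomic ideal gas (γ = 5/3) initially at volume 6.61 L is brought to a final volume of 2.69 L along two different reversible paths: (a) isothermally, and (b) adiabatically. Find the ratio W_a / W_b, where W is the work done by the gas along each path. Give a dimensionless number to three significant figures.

W_a / W_b ≈ 0.730

Path (a) isothermal: W = P₁V₁ ln(V₂/V₁) → W_a/(P₁V₁) = -0.899.
Path (b) adiabatic: W = P₁V₁(1 − (V₁/V₂)^(γ−1))/(γ−1) → W_b/(P₁V₁) = -1.231.
W_a / W_b = -0.899 / -1.231 = 0.7301.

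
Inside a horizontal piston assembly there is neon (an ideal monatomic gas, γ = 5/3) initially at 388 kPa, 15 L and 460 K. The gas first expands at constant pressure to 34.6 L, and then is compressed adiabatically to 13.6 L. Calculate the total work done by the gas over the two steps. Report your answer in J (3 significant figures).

Step 1 (isobaric): W = PΔV = (388 kPa)(34.6 − 15 L) = 7605 J.
After step 1: P = 388 kPa, V = 34.6 L, T = 1061 K.
Step 2 (adiabatic): W = (P₁V₁ − P₂V₂)/(γ−1) = (13425 − 25019)/0.667 = -17391 J.
W_total = 7605 − 17391 = -9786 J.

W_total ≈ -9790 J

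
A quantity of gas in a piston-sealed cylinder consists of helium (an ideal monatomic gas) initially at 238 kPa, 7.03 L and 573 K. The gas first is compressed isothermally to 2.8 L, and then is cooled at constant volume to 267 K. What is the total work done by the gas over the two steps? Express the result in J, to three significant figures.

Step 1 (isothermal): W = P₁V₁ ln(V₂/V₁) = (1673) ln(2.8/7.03) = -1540 J.
Step 2 (isochoric): W = 0 (constant volume).
W_total = -1540 + 0 = -1540 J.

W_total ≈ -1540 J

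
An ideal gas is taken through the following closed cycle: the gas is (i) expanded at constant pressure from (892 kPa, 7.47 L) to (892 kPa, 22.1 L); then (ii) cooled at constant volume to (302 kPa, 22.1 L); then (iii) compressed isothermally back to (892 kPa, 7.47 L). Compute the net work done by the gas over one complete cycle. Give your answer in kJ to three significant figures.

Leg (i): W = PΔV = (892)(22.1 − 7.47) = 13050 J.
Leg (ii): W = 0.
Leg (iii): W = PᵢVᵢ ln(V_f/Vᵢ) = (6674) ln(7.47/22.1) = -7239 J.
W_net = 13050 − 7239 = 5811 J.

W_net ≈ 5.81 kJ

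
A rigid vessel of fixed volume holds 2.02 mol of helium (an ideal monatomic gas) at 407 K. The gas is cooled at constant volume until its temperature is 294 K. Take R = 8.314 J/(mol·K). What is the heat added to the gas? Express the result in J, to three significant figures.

Q ≈ -2850 J

Constant volume ⇒ W = 0, so Q = ΔU = nCᵥΔT with Cᵥ = 3R/2 = 12.47 J/(mol·K).
ΔU = (2.02)(12.47)(294 − 407) = -2847 J.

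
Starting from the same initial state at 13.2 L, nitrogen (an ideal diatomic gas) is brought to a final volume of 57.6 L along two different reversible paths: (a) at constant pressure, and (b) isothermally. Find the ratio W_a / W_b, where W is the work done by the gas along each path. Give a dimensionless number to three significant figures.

Path (a) isobaric: W = P₁(V₂ − V₁) → W_a/(P₁V₁) = 3.364.
Path (b) isothermal: W = P₁V₁ ln(V₂/V₁) → W_b/(P₁V₁) = 1.473.
W_a / W_b = 3.364 / 1.473 = 2.283.

W_a / W_b ≈ 2.28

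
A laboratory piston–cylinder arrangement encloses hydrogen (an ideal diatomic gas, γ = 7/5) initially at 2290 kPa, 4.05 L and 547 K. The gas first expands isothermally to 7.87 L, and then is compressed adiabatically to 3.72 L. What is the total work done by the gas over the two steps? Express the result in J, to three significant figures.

Step 1 (isothermal): W = P₁V₁ ln(V₂/V₁) = (9274) ln(7.87/4.05) = 6161 J.
After step 1: P = 1178 kPa, V = 7.87 L, T = 547 K.
Step 2 (adiabatic): W = (P₁V₁ − P₂V₂)/(γ−1) = (9274 − 12516)/0.4 = -8104 J.
W_total = 6161 − 8104 = -1942 J.

W_total ≈ -1940 J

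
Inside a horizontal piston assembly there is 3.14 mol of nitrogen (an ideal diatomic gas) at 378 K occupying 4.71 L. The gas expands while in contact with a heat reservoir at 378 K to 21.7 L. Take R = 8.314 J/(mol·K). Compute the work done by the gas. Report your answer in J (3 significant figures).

Isothermal: W = nRT ln(V₂/V₁).
W = (3.14)(8.314)(378) × ln(21.7/4.71)
  = 9868 × 1.528
W_by_gas = 15075 J.

W ≈ 15100 J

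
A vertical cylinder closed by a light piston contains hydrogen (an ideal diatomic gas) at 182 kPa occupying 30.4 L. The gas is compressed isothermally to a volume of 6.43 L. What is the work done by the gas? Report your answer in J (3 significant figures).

W ≈ -8600 J

Isothermal: W = nRT ln(V₂/V₁) = P₁V₁ ln(V₂/V₁).
P₁V₁ = (182 kPa)(30.4 L) = 5533 J.
W = 5533 × ln(6.43/30.4) = 5533 × -1.553
W_by_gas = -8595 J.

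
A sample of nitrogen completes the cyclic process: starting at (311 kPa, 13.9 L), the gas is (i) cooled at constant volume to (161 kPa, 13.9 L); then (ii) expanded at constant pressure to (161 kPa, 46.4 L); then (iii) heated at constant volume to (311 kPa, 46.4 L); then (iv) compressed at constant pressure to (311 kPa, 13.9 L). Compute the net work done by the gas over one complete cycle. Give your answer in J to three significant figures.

Constant-volume legs do no work.
W(ii) = (161)(46.4 − 13.9) = 5232 J; W(iv) = (311)(13.9 − 46.4) = -10108 J.
W_net = 5232 − 10108 = -4875 J (the counter-clockwise enclosed area).

W_net ≈ -4880 J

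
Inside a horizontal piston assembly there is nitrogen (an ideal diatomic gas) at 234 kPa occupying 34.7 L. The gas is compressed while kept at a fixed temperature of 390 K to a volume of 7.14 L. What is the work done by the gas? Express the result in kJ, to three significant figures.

W ≈ -12.8 kJ

Isothermal: W = nRT ln(V₂/V₁) = P₁V₁ ln(V₂/V₁).
P₁V₁ = (234 kPa)(34.7 L) = 8120 J.
W = 8120 × ln(7.14/34.7) = 8120 × -1.581
W_by_gas = -12838 J.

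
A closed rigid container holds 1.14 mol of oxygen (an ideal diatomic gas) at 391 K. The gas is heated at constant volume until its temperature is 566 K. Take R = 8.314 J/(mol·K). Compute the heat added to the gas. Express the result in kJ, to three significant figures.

Constant volume ⇒ W = 0, so Q = ΔU = nCᵥΔT with Cᵥ = 5R/2 = 20.79 J/(mol·K).
ΔU = (1.14)(20.79)(566 − 391) = 4147 J.

Q ≈ 4.15 kJ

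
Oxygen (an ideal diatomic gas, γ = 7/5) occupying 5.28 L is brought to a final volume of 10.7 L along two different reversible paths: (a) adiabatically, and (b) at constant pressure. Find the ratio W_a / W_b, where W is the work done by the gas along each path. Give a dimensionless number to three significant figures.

Path (a) adiabatic: W = P₁V₁(1 − (V₁/V₂)^(γ−1))/(γ−1) → W_a/(P₁V₁) = 0.6153.
Path (b) isobaric: W = P₁(V₂ − V₁) → W_b/(P₁V₁) = 1.027.
W_a / W_b = 0.6153 / 1.027 = 0.5994.

W_a / W_b ≈ 0.599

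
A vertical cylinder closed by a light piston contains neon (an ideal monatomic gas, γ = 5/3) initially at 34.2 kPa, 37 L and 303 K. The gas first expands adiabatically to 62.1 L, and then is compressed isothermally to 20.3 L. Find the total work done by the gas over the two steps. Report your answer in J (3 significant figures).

W_total ≈ -448 J

Step 1 (adiabatic): W = (P₁V₁ − P₂V₂)/(γ−1) = (1265 − 896)/0.667 = 554.1 J.
After step 1: P = 14.43 kPa, V = 62.1 L, T = 214.5 K.
Step 2 (isothermal): W = P₁V₁ ln(V₂/V₁) = (896) ln(20.3/62.1) = -1002 J.
W_total = 554.1 − 1002 = -447.7 J.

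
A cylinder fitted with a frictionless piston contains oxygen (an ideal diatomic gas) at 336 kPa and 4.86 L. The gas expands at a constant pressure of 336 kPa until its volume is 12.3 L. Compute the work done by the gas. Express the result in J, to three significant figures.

Isobaric: W = P ΔV.
W = (336 kPa)(12.3 − 4.86 L) = (336)(7.44) = 2500 J.

W ≈ 2500 J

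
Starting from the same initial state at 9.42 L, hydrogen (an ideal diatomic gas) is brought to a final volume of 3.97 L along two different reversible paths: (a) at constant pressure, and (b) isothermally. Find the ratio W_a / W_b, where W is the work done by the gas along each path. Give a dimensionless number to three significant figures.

Path (a) isobaric: W = P₁(V₂ − V₁) → W_a/(P₁V₁) = -0.5786.
Path (b) isothermal: W = P₁V₁ ln(V₂/V₁) → W_b/(P₁V₁) = -0.8641.
W_a / W_b = -0.5786 / -0.8641 = 0.6696.

W_a / W_b ≈ 0.670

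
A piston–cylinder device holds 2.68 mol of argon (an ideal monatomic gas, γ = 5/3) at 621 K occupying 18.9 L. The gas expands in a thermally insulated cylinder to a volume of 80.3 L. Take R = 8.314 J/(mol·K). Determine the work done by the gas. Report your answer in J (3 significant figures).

Adiabatic: TV^(γ−1) = const with γ = 5/3.
T₂ = T₁ (V₁/V₂)^(γ−1) = 621 × (18.9/80.3)^0.667 = 621 × 0.3812 = 236.7 K.
W_by = nCᵥ(T₁ − T₂) = (2.68)(12.47)(621 − 236.7) = 12843 J.

W ≈ 12800 J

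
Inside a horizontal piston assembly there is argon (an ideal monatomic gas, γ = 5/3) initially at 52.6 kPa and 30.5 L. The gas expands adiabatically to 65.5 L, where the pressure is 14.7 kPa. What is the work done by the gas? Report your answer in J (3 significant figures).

W ≈ 962 J

Adiabatic: W = (P₁V₁ − P₂V₂)/(γ − 1) with γ = 5/3.
P₁V₁ = 1604 J, P₂V₂ = 962.8 J.
W = (1604 − 962.8) / 0.6667 = 962.2 J.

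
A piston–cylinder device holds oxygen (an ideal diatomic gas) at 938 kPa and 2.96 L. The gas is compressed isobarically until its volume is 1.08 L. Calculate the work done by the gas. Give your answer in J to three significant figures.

Isobaric: W = P ΔV.
W = (938 kPa)(1.08 − 2.96 L) = (938)(-1.88) = -1763 J.

W ≈ -1760 J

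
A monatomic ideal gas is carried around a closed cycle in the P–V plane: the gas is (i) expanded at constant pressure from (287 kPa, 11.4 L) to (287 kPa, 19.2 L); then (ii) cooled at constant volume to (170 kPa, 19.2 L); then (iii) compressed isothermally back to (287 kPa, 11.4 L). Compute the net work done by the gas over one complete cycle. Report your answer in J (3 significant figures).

W_net ≈ 537 J

Leg (i): W = PΔV = (287)(19.2 − 11.4) = 2239 J.
Leg (ii): W = 0.
Leg (iii): W = PᵢVᵢ ln(V_f/Vᵢ) = (3264) ln(11.4/19.2) = -1702 J.
W_net = 2239 − 1702 = 537.1 J.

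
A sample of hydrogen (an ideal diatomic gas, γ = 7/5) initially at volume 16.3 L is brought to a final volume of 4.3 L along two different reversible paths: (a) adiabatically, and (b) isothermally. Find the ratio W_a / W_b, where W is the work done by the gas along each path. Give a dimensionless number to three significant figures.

W_a / W_b ≈ 1.32

Path (a) adiabatic: W = P₁V₁(1 − (V₁/V₂)^(γ−1))/(γ−1) → W_a/(P₁V₁) = -1.76.
Path (b) isothermal: W = P₁V₁ ln(V₂/V₁) → W_b/(P₁V₁) = -1.333.
W_a / W_b = -1.76 / -1.333 = 1.321.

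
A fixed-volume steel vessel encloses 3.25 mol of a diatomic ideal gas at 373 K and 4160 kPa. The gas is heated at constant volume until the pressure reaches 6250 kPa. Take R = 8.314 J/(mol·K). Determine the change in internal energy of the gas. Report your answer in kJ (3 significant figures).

ΔU ≈ 12.7 kJ

Constant volume ⇒ W = 0, so Q = ΔU = nCᵥΔT with Cᵥ = 5R/2 = 20.79 J/(mol·K).
At constant V, T₂/T₁ = P₂/P₁ ⇒ ΔT = T₁(P₂/P₁ − 1) = 373·(6250/4160 − 1) = 187.4 K.
ΔU = (3.25)(20.79)(187.4) = 12659 J.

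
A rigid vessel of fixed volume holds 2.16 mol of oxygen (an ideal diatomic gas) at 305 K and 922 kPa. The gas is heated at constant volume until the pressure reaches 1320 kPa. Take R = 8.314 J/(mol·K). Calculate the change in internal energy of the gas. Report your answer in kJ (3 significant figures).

Constant volume ⇒ W = 0, so Q = ΔU = nCᵥΔT with Cᵥ = 5R/2 = 20.79 J/(mol·K).
At constant V, T₂/T₁ = P₂/P₁ ⇒ ΔT = T₁(P₂/P₁ − 1) = 305·(1320/922 − 1) = 131.7 K.
ΔU = (2.16)(20.79)(131.7) = 5911 J.

ΔU ≈ 5.91 kJ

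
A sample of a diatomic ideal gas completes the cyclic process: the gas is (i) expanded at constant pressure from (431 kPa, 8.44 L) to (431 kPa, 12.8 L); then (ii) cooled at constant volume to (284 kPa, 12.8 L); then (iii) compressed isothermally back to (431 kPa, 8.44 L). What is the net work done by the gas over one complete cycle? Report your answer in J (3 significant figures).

W_net ≈ 365 J

Leg (i): W = PΔV = (431)(12.8 − 8.44) = 1879 J.
Leg (ii): W = 0.
Leg (iii): W = PᵢVᵢ ln(V_f/Vᵢ) = (3635) ln(8.44/12.8) = -1514 J.
W_net = 1879 − 1514 = 365.2 J.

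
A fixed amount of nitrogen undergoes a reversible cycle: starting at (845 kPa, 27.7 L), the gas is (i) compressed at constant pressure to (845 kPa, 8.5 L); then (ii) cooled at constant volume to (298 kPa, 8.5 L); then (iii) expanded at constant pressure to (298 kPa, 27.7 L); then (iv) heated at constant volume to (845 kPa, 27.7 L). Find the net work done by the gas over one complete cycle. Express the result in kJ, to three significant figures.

W_net ≈ -10.5 kJ

Constant-volume legs do no work.
W(i) = (845)(8.5 − 27.7) = -16224 J; W(iii) = (298)(27.7 − 8.5) = 5722 J.
W_net = -16224 + 5722 = -10502 J (the counter-clockwise enclosed area).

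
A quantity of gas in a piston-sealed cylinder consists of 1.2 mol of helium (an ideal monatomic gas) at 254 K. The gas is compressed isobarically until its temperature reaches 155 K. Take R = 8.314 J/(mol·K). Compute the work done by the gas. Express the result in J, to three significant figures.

Isobaric: W = P ΔV = nR ΔT.
W = (1.2)(8.314)(155 − 254) = -987.7 J.

W ≈ -988 J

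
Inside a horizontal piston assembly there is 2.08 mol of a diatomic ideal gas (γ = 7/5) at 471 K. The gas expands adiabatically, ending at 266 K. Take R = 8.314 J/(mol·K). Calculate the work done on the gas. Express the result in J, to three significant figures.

Adiabatic ⇒ Q = 0, so W_by = −ΔU = nCᵥ(T₁ − T₂).
Cᵥ = 5R/2 = 20.79 J/(mol·K).
W = (2.08)(20.79)(471 − 266) = 8863 J.
Work on gas = −W_by = -8863 J.

W ≈ -8860 J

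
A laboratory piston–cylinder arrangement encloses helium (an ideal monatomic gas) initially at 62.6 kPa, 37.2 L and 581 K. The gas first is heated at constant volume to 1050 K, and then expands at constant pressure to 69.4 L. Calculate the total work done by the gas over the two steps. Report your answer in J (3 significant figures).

Step 1 (isochoric): W = 0 (constant volume).
After step 1: P = 113.1 kPa (V unchanged).
Step 2 (isobaric): W = PΔV = (113.1 kPa)(69.4 − 37.2 L) = 3643 J.
W_total = 0 + 3643 = 3643 J.

W_total ≈ 3640 J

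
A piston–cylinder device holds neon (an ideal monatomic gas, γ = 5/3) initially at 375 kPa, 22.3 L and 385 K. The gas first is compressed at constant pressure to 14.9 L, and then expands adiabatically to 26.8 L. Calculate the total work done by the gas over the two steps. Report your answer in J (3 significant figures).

Step 1 (isobaric): W = PΔV = (375 kPa)(14.9 − 22.3 L) = -2775 J.
After step 1: P = 375 kPa, V = 14.9 L, T = 257.2 K.
Step 2 (adiabatic): W = (P₁V₁ − P₂V₂)/(γ−1) = (5588 − 3778)/0.667 = 2714 J.
W_total = -2775 + 2714 = -60.62 J.

W_total ≈ -60.6 J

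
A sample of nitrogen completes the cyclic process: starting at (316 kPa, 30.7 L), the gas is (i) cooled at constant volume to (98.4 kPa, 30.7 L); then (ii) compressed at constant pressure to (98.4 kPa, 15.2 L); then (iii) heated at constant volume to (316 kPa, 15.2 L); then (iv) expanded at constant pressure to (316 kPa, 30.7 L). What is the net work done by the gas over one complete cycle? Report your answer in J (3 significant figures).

Constant-volume legs do no work.
W(ii) = (98.4)(15.2 − 30.7) = -1525 J; W(iv) = (316)(30.7 − 15.2) = 4898 J.
W_net = -1525 + 4898 = 3373 J (the clockwise enclosed area).

W_net ≈ 3370 J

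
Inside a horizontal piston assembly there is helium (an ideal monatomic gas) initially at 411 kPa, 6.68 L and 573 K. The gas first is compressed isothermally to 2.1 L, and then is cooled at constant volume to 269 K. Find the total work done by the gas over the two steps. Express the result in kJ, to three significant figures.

Step 1 (isothermal): W = P₁V₁ ln(V₂/V₁) = (2745) ln(2.1/6.68) = -3177 J.
Step 2 (isochoric): W = 0 (constant volume).
W_total = -3177 + 0 = -3177 J.

W_total ≈ -3.18 kJ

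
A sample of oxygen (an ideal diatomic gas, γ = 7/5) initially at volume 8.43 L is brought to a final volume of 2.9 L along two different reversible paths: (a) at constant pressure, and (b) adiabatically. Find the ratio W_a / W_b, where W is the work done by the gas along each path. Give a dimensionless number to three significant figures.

W_a / W_b ≈ 0.493

Path (a) isobaric: W = P₁(V₂ − V₁) → W_a/(P₁V₁) = -0.656.
Path (b) adiabatic: W = P₁V₁(1 − (V₁/V₂)^(γ−1))/(γ−1) → W_b/(P₁V₁) = -1.331.
W_a / W_b = -0.656 / -1.331 = 0.4929.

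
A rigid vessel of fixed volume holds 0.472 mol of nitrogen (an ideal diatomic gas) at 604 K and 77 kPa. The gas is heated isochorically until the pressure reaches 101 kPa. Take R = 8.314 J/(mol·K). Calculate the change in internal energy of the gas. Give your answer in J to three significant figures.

ΔU ≈ 1850 J

Constant volume ⇒ W = 0, so Q = ΔU = nCᵥΔT with Cᵥ = 5R/2 = 20.79 J/(mol·K).
At constant V, T₂/T₁ = P₂/P₁ ⇒ ΔT = T₁(P₂/P₁ − 1) = 604·(101/77 − 1) = 188.3 K.
ΔU = (0.472)(20.79)(188.3) = 1847 J.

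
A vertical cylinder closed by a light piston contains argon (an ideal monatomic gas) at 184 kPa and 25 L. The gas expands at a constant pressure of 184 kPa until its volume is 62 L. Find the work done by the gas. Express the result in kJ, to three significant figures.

Isobaric: W = P ΔV.
W = (184 kPa)(62 − 25 L) = (184)(37) = 6808 J.

W ≈ 6.81 kJ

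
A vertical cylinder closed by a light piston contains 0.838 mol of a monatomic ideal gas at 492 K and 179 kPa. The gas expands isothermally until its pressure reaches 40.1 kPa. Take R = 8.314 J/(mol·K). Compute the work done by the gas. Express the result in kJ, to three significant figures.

Isothermal process: W = nRT ln(V₂/V₁) = nRT ln(P₁/P₂).
W = (0.838)(8.314)(492) × ln(179/40.1)
  = 3428 × ln(4.464) = 3428 × 1.496
W_by_gas = 5128 J.

W ≈ 5.13 kJ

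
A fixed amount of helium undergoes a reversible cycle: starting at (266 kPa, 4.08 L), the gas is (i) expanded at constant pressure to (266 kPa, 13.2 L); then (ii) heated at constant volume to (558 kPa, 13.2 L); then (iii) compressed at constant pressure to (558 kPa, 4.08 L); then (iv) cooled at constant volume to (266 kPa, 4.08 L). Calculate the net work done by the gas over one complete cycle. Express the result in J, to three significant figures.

Constant-volume legs do no work.
W(i) = (266)(13.2 − 4.08) = 2426 J; W(iii) = (558)(4.08 − 13.2) = -5089 J.
W_net = 2426 − 5089 = -2663 J (the counter-clockwise enclosed area).

W_net ≈ -2660 J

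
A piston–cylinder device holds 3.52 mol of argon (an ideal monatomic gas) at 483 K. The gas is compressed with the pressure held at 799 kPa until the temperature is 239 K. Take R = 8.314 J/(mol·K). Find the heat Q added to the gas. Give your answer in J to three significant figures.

Isobaric: W = nRΔT = (3.52)(8.314)(-244) = -7141 J.
ΔU = nCᵥΔT with Cᵥ = 3R/2: ΔU = (3.52)(12.47)(-244) = -10711 J.
Q = ΔU + W = -10711 − 7141 = -17852 J.

Q ≈ -17900 J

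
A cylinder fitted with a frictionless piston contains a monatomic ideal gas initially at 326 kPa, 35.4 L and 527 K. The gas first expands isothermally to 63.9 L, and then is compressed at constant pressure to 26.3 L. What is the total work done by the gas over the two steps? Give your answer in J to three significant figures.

Step 1 (isothermal): W = P₁V₁ ln(V₂/V₁) = (11540) ln(63.9/35.4) = 6816 J.
After step 1: P = 180.6 kPa, V = 63.9 L, T = 527 K.
Step 2 (isobaric): W = PΔV = (180.6 kPa)(26.3 − 63.9 L) = -6791 J.
W_total = 6816 − 6791 = 25.25 J.

W_total ≈ 25.3 J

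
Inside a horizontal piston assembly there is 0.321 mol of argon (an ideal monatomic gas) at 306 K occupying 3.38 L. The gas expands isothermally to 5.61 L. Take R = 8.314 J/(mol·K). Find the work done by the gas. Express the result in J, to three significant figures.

W ≈ 414 J

Isothermal: W = nRT ln(V₂/V₁).
W = (0.321)(8.314)(306) × ln(5.61/3.38)
  = 816.7 × 0.5067
W_by_gas = 413.8 J.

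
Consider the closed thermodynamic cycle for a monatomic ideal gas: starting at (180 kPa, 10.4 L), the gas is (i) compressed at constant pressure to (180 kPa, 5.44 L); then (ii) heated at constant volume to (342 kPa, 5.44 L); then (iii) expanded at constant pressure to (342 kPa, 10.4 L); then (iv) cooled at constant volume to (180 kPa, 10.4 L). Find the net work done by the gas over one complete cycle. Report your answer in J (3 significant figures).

W_net ≈ 804 J

Constant-volume legs do no work.
W(i) = (180)(5.44 − 10.4) = -892.8 J; W(iii) = (342)(10.4 − 5.44) = 1696 J.
W_net = -892.8 + 1696 = 803.5 J (the clockwise enclosed area).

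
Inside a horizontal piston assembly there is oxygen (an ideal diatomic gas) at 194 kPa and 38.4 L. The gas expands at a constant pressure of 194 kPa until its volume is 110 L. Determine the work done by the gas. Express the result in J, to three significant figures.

W ≈ 13900 J

Isobaric: W = P ΔV.
W = (194 kPa)(110 − 38.4 L) = (194)(71.6) = 13890 J.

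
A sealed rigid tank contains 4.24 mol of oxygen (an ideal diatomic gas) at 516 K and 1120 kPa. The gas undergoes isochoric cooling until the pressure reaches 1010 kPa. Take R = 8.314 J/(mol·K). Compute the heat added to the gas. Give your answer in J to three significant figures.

Q ≈ -4470 J

Constant volume ⇒ W = 0, so Q = ΔU = nCᵥΔT with Cᵥ = 5R/2 = 20.79 J/(mol·K).
At constant V, T₂/T₁ = P₂/P₁ ⇒ ΔT = T₁(P₂/P₁ − 1) = 516·(1010/1120 − 1) = -50.68 K.
ΔU = (4.24)(20.79)(-50.68) = -4466 J.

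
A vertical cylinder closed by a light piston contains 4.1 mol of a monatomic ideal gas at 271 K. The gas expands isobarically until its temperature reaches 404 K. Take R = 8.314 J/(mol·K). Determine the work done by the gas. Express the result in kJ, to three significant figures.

W ≈ 4.53 kJ

Isobaric: W = P ΔV = nR ΔT.
W = (4.1)(8.314)(404 − 271) = 4534 J.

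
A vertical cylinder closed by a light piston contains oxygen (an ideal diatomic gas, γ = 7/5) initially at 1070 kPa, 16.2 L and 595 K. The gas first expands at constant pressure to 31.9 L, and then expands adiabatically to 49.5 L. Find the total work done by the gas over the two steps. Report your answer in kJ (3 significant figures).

Step 1 (isobaric): W = PΔV = (1070 kPa)(31.9 − 16.2 L) = 16799 J.
After step 1: P = 1070 kPa, V = 31.9 L, T = 1172 K.
Step 2 (adiabatic): W = (P₁V₁ − P₂V₂)/(γ−1) = (34133 − 28632)/0.4 = 13753 J.
W_total = 16799 + 13753 = 30552 J.

W_total ≈ 30.6 kJ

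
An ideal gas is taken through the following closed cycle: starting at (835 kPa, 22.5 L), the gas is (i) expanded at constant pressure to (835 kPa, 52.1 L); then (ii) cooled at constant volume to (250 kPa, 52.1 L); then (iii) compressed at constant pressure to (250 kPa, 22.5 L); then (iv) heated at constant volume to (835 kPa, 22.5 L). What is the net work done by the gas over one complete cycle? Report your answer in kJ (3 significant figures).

Constant-volume legs do no work.
W(i) = (835)(52.1 − 22.5) = 24716 J; W(iii) = (250)(22.5 − 52.1) = -7400 J.
W_net = 24716 − 7400 = 17316 J (the clockwise enclosed area).

W_net ≈ 17.3 kJ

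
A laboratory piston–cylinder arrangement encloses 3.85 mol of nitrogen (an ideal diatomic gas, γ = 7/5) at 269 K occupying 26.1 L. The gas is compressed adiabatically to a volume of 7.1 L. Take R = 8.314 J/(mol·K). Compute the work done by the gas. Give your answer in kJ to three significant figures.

W ≈ -14.7 kJ

Adiabatic: TV^(γ−1) = const with γ = 7/5.
T₂ = T₁ (V₁/V₂)^(γ−1) = 269 × (26.1/7.1)^0.4 = 269 × 1.683 = 452.8 K.
W_by = nCᵥ(T₁ − T₂) = (3.85)(20.79)(269 − 452.8) = -14708 J.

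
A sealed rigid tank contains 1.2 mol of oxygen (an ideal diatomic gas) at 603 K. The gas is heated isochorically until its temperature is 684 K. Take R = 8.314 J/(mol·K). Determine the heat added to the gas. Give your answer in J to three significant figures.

Q ≈ 2020 J

Constant volume ⇒ W = 0, so Q = ΔU = nCᵥΔT with Cᵥ = 5R/2 = 20.79 J/(mol·K).
ΔU = (1.2)(20.79)(684 − 603) = 2020 J.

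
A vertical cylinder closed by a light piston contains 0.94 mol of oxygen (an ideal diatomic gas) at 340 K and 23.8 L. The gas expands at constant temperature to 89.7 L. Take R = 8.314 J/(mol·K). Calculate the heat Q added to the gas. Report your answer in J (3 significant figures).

Isothermal ⇒ ΔU = 0, so Q = W = nRT ln(V₂/V₁).
Q = (0.94)(8.314)(340) ln(89.7/23.8) = 2657 × 1.327 = 3525 J.

Q ≈ 3530 J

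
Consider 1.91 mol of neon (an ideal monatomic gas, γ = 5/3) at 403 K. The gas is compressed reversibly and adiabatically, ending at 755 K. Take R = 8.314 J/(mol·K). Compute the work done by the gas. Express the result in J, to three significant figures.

Adiabatic ⇒ Q = 0, so W_by = −ΔU = nCᵥ(T₁ − T₂).
Cᵥ = 3R/2 = 12.47 J/(mol·K).
W = (1.91)(12.47)(403 − 755) = -8385 J.

W ≈ -8380 J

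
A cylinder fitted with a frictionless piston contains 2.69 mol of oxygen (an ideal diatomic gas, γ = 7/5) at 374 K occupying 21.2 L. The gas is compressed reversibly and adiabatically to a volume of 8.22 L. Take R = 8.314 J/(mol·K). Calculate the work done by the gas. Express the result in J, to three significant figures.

Adiabatic: TV^(γ−1) = const with γ = 7/5.
T₂ = T₁ (V₁/V₂)^(γ−1) = 374 × (21.2/8.22)^0.4 = 374 × 1.461 = 546.3 K.
W_by = nCᵥ(T₁ − T₂) = (2.69)(20.79)(374 − 546.3) = -9635 J.

W ≈ -9640 J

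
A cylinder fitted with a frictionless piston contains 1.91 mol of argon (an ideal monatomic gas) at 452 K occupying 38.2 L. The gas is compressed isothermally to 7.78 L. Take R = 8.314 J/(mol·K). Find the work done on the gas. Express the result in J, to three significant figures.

Isothermal: W = nRT ln(V₂/V₁).
W = (1.91)(8.314)(452) × ln(7.78/38.2)
  = 7178 × -1.591
W_by_gas = -11422 J; work on gas = −W_by = 11422 J.

W ≈ 11400 J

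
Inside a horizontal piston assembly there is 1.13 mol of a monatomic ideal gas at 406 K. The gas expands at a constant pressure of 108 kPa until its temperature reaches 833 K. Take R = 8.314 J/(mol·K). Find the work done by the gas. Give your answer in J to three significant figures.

W ≈ 4010 J

Isobaric: W = P ΔV = nR ΔT.
W = (1.13)(8.314)(833 − 406) = 4012 J.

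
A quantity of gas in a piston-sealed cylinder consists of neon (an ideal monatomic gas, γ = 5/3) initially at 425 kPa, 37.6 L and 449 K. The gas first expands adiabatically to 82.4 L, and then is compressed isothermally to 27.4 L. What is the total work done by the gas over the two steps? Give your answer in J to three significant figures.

W_total ≈ -666 J

Step 1 (adiabatic): W = (P₁V₁ − P₂V₂)/(γ−1) = (15980 − 9471)/0.667 = 9763 J.
After step 1: P = 114.9 kPa, V = 82.4 L, T = 266.1 K.
Step 2 (isothermal): W = P₁V₁ ln(V₂/V₁) = (9471) ln(27.4/82.4) = -10428 J.
W_total = 9763 − 10428 = -665.7 J.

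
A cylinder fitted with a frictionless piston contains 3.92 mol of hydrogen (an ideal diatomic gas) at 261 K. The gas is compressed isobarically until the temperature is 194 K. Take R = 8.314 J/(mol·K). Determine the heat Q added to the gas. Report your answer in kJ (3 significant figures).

Q ≈ -7.64 kJ

Isobaric: W = nRΔT = (3.92)(8.314)(-67) = -2184 J.
ΔU = nCᵥΔT with Cᵥ = 5R/2: ΔU = (3.92)(20.79)(-67) = -5459 J.
Q = ΔU + W = -5459 − 2184 = -7643 J.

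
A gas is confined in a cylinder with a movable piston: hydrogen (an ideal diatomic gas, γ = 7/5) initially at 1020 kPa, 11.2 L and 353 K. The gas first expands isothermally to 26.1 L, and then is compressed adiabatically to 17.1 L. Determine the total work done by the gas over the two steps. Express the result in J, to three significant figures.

Step 1 (isothermal): W = P₁V₁ ln(V₂/V₁) = (11424) ln(26.1/11.2) = 9665 J.
After step 1: P = 437.7 kPa, V = 26.1 L, T = 353 K.
Step 2 (adiabatic): W = (P₁V₁ − P₂V₂)/(γ−1) = (11424 − 13529)/0.4 = -5263 J.
W_total = 9665 − 5263 = 4402 J.

W_total ≈ 4400 J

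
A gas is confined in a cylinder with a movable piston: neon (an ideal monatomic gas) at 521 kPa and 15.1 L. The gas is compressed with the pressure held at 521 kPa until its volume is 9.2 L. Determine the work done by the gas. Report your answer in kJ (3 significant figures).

W ≈ -3.07 kJ

Isobaric: W = P ΔV.
W = (521 kPa)(9.2 − 15.1 L) = (521)(-5.9) = -3074 J.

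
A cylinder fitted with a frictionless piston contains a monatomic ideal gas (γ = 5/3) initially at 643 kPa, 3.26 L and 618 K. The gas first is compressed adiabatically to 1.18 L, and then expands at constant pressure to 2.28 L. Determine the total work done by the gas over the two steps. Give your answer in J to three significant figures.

W_total ≈ 801 J

Step 1 (adiabatic): W = (P₁V₁ − P₂V₂)/(γ−1) = (2096 − 4127)/0.667 = -3046 J.
After step 1: P = 3498 kPa, V = 1.18 L, T = 1217 K.
Step 2 (isobaric): W = PΔV = (3498 kPa)(2.28 − 1.18 L) = 3847 J.
W_total = -3046 + 3847 = 800.9 J.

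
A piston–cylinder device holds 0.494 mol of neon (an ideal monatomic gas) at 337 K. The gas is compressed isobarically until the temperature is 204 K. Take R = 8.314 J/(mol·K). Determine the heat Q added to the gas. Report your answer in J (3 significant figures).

Q ≈ -1370 J

Isobaric: W = nRΔT = (0.494)(8.314)(-133) = -546.2 J.
ΔU = nCᵥΔT with Cᵥ = 3R/2: ΔU = (0.494)(12.47)(-133) = -819.4 J.
Q = ΔU + W = -819.4 − 546.2 = -1366 J.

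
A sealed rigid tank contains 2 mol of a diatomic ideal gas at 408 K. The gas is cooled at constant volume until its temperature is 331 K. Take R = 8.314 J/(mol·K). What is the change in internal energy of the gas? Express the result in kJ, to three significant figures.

ΔU ≈ -3.20 kJ

Constant volume ⇒ W = 0, so Q = ΔU = nCᵥΔT with Cᵥ = 5R/2 = 20.79 J/(mol·K).
ΔU = (2)(20.79)(331 − 408) = -3201 J.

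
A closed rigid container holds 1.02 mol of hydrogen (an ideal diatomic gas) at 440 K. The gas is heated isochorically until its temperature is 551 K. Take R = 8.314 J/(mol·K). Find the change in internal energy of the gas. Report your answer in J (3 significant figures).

ΔU ≈ 2350 J

Constant volume ⇒ W = 0, so Q = ΔU = nCᵥΔT with Cᵥ = 5R/2 = 20.79 J/(mol·K).
ΔU = (1.02)(20.79)(551 − 440) = 2353 J.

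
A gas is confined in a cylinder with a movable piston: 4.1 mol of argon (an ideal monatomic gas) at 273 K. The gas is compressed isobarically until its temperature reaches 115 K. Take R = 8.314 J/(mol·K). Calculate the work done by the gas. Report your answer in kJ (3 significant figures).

Isobaric: W = P ΔV = nR ΔT.
W = (4.1)(8.314)(115 − 273) = -5386 J.

W ≈ -5.39 kJ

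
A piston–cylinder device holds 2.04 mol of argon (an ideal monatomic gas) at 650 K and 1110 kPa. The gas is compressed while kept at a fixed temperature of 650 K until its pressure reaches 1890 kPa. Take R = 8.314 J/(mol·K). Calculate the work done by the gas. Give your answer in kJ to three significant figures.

Isothermal process: W = nRT ln(V₂/V₁) = nRT ln(P₁/P₂).
W = (2.04)(8.314)(650) × ln(1110/1890)
  = 11024 × ln(0.5873) = 11024 × -0.5322
W_by_gas = -5867 J.

W ≈ -5.87 kJ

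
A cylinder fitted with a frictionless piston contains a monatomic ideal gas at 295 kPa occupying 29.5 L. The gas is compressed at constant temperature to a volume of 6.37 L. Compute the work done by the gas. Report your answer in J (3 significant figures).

Isothermal: W = nRT ln(V₂/V₁) = P₁V₁ ln(V₂/V₁).
P₁V₁ = (295 kPa)(29.5 L) = 8702 J.
W = 8702 × ln(6.37/29.5) = 8702 × -1.533
W_by_gas = -13339 J.

W ≈ -13300 J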